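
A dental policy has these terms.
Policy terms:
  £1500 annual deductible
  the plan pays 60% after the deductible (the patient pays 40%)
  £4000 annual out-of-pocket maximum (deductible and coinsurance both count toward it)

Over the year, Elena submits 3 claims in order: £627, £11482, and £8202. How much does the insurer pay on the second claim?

Claim 1 (£627): all of it applies to the deductible. Patient owes £627 (running OOP £627). Plan pays £627 − £627 = £0.
Claim 2 (£11482): £873 to deductible, leaving £10609; patient's 40% is £4243.60. Claim cost before the cap: £873 + £4243.60 = £5116.60. OOP would hit £5743.60 > £4000, so the cap limits the patient to £4000 − £627 = £3373. Insurer: £11482 − £3373 = £8109.

£8109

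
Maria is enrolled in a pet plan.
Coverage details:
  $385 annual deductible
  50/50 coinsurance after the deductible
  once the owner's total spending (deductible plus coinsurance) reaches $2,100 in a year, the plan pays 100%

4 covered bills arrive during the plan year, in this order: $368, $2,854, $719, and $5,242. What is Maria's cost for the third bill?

$296.50

#1 ($368): all of it applies to the deductible. Owner owes $368 (running OOP $368).
#2 ($2,854): deductible takes $17, $2,837 remains; 50% of $2,837 = $1,418.50. Owner owes $1,435.50 (running OOP $1,803.50).
#3 ($719): deductible met; 50% of $719 = $359.50. That would push OOP to $2,163, over the $2,100 cap, so owner pays $2,100 − $1,803.50 = $296.50.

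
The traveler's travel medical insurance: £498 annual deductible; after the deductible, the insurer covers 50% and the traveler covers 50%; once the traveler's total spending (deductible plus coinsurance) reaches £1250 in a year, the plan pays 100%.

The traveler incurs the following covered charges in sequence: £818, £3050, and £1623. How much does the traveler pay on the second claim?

Claim 1 — £818: £498 finishes the deductible; £320 goes to coinsurance; 50% of £320 = £160. Cost to traveler: £658. OOP to date £658.
Claim 2 — £3050: 50% coinsurance on £3050 = £1525. OOP would hit £2183 > £1250, so the cap limits the traveler to £1250 − £658 = £592.

£592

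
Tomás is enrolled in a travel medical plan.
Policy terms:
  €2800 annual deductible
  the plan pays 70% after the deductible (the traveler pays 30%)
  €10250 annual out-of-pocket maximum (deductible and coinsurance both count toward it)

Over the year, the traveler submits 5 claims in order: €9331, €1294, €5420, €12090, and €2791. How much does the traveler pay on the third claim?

#1 (€9331): deductible takes €2800, €6531 remains; traveler's 30% is €1959.30. Traveler pays €4759.30; OOP now €4759.30.
#2 (€1294): deductible already satisfied, so traveler's share is 30% × €1294 = €388.20. Traveler pays €388.20; OOP now €5147.50.
#3 (€5420): 30% coinsurance on €5420 = €1626. Traveler pays €1626; OOP now €6773.50.

€1626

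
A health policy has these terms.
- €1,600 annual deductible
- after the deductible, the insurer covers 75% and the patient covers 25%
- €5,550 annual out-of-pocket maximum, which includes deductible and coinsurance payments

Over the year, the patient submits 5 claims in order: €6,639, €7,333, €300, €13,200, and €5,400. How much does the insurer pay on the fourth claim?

Bill 1, €6,639: €1,600 finishes the deductible; €5,039 goes to coinsurance; patient's 25% is €1,259.75. Patient pays €2,859.75; OOP now €2,859.75. Insurer: €6,639 − €2,859.75 = €3,779.25.
Bill 2, €7,333: deductible met; 25% of €7,333 = €1,833.25. Patient owes €1,833.25 (running OOP €4,693). Insurer: €7,333 − €1,833.25 = €5,499.75.
Bill 3, €300: 25% coinsurance on €300 = €75. Cost to patient: €75. OOP to date €4,768. Plan pays €300 − €75 = €225.
Bill 4, €13,200: deductible met; 25% of €13,200 = €3,300. OOP would hit €8,068 > €5,550, so the cap limits the patient to €5,550 − €4,768 = €782. Insurer: €13,200 − €782 = €12,418.

€12,418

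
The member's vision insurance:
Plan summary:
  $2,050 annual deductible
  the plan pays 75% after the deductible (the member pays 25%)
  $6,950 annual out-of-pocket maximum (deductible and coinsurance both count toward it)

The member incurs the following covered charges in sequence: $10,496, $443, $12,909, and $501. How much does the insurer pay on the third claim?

$10,231.25

Claim 1 — $10,496: deductible takes $2,050, $8,446 remains; 25% of $8,446 = $2,111.50. Member pays $4,161.50; OOP now $4,161.50. Insurer: $10,496 − $4,161.50 = $6,334.50.
Claim 2 — $443: deductible already satisfied, so member's share is 25% × $443 = $110.75. Member owes $110.75 (running OOP $4,272.25). Insurer: $443 − $110.75 = $332.25.
Claim 3 — $12,909: deductible met; 25% of $12,909 = $3,227.25. OOP would hit $7,499.50 > $6,950, so the cap limits the member to $6,950 − $4,272.25 = $2,677.75. Insurer: $12,909 − $2,677.75 = $10,231.25.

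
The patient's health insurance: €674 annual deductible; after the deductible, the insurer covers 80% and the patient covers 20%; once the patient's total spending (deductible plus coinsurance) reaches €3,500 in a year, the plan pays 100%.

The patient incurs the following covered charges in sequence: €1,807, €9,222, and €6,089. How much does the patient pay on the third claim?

Claim 1 (€1,807): deductible takes €674, €1,133 remains; 20% of €1,133 = €226.60. Patient pays €900.60; OOP now €900.60.
Claim 2 (€9,222): deductible met; 20% of €9,222 = €1,844.40. Patient pays €1,844.40; OOP now €2,745.
Claim 3 (€6,089): deductible already satisfied, so patient's share is 20% × €6,089 = €1,217.80. OOP would hit €3,962.80 > €3,500, so the cap limits the patient to €3,500 − €2,745 = €755.

€755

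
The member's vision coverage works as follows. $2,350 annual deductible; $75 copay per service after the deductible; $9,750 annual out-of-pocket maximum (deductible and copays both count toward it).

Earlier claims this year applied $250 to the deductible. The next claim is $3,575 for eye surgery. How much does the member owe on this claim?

$2,175

Deductible still to meet: $2,350 − $250 = $2,100.
That leaves $3,575 − $2,100 = $1,475 for the copay.
Copay on this service: $75.
That puts the member's cost at $2,100 + $75 = $2,175 before any cap.
Cumulative spending $250 + $2,175 = $2,425 stays under the $9,750 maximum.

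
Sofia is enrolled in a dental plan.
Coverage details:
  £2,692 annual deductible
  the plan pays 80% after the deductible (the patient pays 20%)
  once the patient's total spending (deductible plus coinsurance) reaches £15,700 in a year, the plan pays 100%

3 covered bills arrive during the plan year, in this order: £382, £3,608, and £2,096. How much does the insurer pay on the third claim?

Bill 1, £382: fully absorbed by the deductible. Patient owes £382 (running OOP £382). Plan pays £382 − £382 = £0.
Bill 2, £3,608: £2,310 finishes the deductible; £1,298 goes to coinsurance; 20% of £1,298 = £259.60. Patient pays £2,569.60; OOP now £2,951.60. Insurer: £3,608 − £2,569.60 = £1,038.40.
Bill 3, £2,096: 20% coinsurance on £2,096 = £419.20. Patient owes £419.20 (running OOP £3,370.80). Plan pays £2,096 − £419.20 = £1,676.80.

£1,676.80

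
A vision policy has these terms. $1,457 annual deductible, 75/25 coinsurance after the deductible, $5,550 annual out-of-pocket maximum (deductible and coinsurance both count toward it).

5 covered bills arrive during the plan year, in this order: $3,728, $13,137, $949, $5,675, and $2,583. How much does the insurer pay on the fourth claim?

$5,671.25

Claim 1 ($3,728): $1,457 finishes the deductible; $2,271 goes to coinsurance; 25% of $2,271 = $567.75. Member owes $2,024.75 (running OOP $2,024.75). Insurer: $3,728 − $2,024.75 = $1,703.25.
Claim 2 ($13,137): deductible met; 25% of $13,137 = $3,284.25. Member pays $3,284.25; OOP now $5,309. Insurer: $13,137 − $3,284.25 = $9,852.75.
Claim 3 ($949): deductible met; 25% of $949 = $237.25. Cost to member: $237.25. OOP to date $5,546.25. Insurer: $949 − $237.25 = $711.75.
Claim 4 ($5,675): deductible met; 25% of $5,675 = $1,418.75. Adding that to $5,546.25 gives $6,965, past the $5,550 cap; member pays only $5,550 − $5,546.25 = $3.75. Insurer: $5,675 − $3.75 = $5,671.25.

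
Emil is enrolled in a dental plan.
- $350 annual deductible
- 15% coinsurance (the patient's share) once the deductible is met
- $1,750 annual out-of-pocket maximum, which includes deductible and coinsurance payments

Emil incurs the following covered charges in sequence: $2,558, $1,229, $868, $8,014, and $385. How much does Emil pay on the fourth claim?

#1 ($2,558): $350 to deductible, leaving $2,208; coinsurance $2,208 × 15% = $331.20. Patient pays $681.20; OOP now $681.20.
#2 ($1,229): deductible met; 15% of $1,229 = $184.35. Patient owes $184.35 (running OOP $865.55).
#3 ($868): deductible already satisfied, so patient's share is 15% × $868 = $130.20. Patient pays $130.20; OOP now $995.75.
#4 ($8,014): deductible met; 15% of $8,014 = $1,202.10. That would push OOP to $2,197.85, over the $1,750 cap, so patient pays $1,750 − $995.75 = $754.25.

$754.25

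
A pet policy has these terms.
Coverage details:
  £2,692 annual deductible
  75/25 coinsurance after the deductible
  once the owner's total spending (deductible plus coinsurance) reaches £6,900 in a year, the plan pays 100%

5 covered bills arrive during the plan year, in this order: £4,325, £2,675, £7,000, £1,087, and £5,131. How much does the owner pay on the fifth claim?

£1,109.25

Claim 1 (£4,325): £2,692 finishes the deductible; £1,633 goes to coinsurance; 25% of £1,633 = £408.25. Cost to owner: £3,100.25. OOP to date £3,100.25.
Claim 2 (£2,675): 25% coinsurance on £2,675 = £668.75. Cost to owner: £668.75. OOP to date £3,769.
Claim 3 (£7,000): deductible already satisfied, so owner's share is 25% × £7,000 = £1,750. Owner owes £1,750 (running OOP £5,519).
Claim 4 (£1,087): 25% coinsurance on £1,087 = £271.75. Owner owes £271.75 (running OOP £5,790.75).
Claim 5 (£5,131): deductible already satisfied, so owner's share is 25% × £5,131 = £1,282.75. OOP would hit £7,073.50 > £6,900, so the cap limits the owner to £6,900 − £5,790.75 = £1,109.25.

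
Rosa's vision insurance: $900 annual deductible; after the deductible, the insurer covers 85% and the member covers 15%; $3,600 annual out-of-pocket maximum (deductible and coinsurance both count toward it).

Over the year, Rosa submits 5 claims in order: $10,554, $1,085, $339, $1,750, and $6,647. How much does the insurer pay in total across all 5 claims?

#1 ($10,554): deductible takes $900, $9,654 remains; member's 15% is $1,448.10. Cost to member: $2,348.10. OOP to date $2,348.10. Insurer: $10,554 − $2,348.10 = $8,205.90.
#2 ($1,085): deductible already satisfied, so member's share is 15% × $1,085 = $162.75. Member owes $162.75 (running OOP $2,510.85). Plan pays $1,085 − $162.75 = $922.25.
#3 ($339): deductible met; 15% of $339 = $50.85. Cost to member: $50.85. OOP to date $2,561.70. Plan pays $339 − $50.85 = $288.15.
#4 ($1,750): deductible met; 15% of $1,750 = $262.50. Member pays $262.50; OOP now $2,824.20. Plan pays $1,750 − $262.50 = $1,487.50.
#5 ($6,647): deductible already satisfied, so member's share is 15% × $6,647 = $997.05. That would push OOP to $3,821.25, over the $3,600 cap, so member pays $3,600 − $2,824.20 = $775.80. Insurer: $6,647 − $775.80 = $5,871.20.
Insurer total = bills − member's total = $20,375 − $3,600 = $16,775.

$16,775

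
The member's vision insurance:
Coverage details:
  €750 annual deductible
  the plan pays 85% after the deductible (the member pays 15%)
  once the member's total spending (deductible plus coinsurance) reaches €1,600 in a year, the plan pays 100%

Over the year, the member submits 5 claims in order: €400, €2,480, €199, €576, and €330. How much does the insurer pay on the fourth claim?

€489.60

Claim 1 (€400): fully absorbed by the deductible. Member pays €400; OOP now €400. Insurer: €400 − €400 = €0.
Claim 2 (€2,480): €350 to deductible, leaving €2,130; 15% of €2,130 = €319.50. Member owes €669.50 (running OOP €1,069.50). Plan pays €2,480 − €669.50 = €1,810.50.
Claim 3 (€199): deductible met; 15% of €199 = €29.85. Cost to member: €29.85. OOP to date €1,099.35. Plan pays €199 − €29.85 = €169.15.
Claim 4 (€576): deductible met; 15% of €576 = €86.40. Cost to member: €86.40. OOP to date €1,185.75. Insurer: €576 − €86.40 = €489.60.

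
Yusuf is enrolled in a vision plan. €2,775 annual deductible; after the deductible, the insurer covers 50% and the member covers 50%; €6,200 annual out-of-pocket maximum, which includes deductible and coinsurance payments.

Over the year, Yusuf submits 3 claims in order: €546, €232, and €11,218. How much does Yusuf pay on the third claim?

#1 (€546): entire amount goes to the deductible. Member owes €546 (running OOP €546).
#2 (€232): entire amount goes to the deductible. Member owes €232 (running OOP €778).
#3 (€11,218): €1,997 finishes the deductible; €9,221 goes to coinsurance; 50% of €9,221 = €4,610.50. Deductible plus coinsurance: €1,997 + €4,610.50 = €6,607.50. That would push OOP to €7,385.50, over the €6,200 cap, so member pays €6,200 − €778 = €5,422.

€5,422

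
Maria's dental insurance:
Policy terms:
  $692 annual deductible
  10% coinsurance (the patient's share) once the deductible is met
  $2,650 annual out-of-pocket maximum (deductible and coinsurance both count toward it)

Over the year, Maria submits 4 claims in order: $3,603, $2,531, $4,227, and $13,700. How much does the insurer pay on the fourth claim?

$12,708.90

#1 ($3,603): deductible takes $692, $2,911 remains; patient's 10% is $291.10. Cost to patient: $983.10. OOP to date $983.10. Plan pays $3,603 − $983.10 = $2,619.90.
#2 ($2,531): deductible met; 10% of $2,531 = $253.10. Cost to patient: $253.10. OOP to date $1,236.20. Insurer: $2,531 − $253.10 = $2,277.90.
#3 ($4,227): deductible already satisfied, so patient's share is 10% × $4,227 = $422.70. Cost to patient: $422.70. OOP to date $1,658.90. Plan pays $4,227 − $422.70 = $3,804.30.
#4 ($13,700): deductible already satisfied, so patient's share is 10% × $13,700 = $1,370. Adding that to $1,658.90 gives $3,028.90, past the $2,650 cap; patient pays only $2,650 − $1,658.90 = $991.10. Insurer: $13,700 − $991.10 = $12,708.90.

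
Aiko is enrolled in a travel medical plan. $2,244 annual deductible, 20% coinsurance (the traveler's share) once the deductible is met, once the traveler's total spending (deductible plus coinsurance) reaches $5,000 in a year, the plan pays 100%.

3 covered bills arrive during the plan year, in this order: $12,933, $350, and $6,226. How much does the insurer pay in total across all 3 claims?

$14,509

#1 ($12,933): $2,244 finishes the deductible; $10,689 goes to coinsurance; coinsurance $10,689 × 20% = $2,137.80. Traveler owes $4,381.80 (running OOP $4,381.80). Insurer: $12,933 − $4,381.80 = $8,551.20.
#2 ($350): 20% coinsurance on $350 = $70. Cost to traveler: $70. OOP to date $4,451.80. Plan pays $350 − $70 = $280.
#3 ($6,226): deductible already satisfied, so traveler's share is 20% × $6,226 = $1,245.20. OOP would hit $5,697 > $5,000, so the cap limits the traveler to $5,000 − $4,451.80 = $548.20. Insurer: $6,226 − $548.20 = $5,677.80.
Insurer total = bills − traveler's total = $19,509 − $5,000 = $14,509.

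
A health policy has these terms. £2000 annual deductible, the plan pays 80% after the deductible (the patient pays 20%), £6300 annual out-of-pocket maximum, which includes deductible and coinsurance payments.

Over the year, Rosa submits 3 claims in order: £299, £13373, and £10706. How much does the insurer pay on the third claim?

Claim 1 (£299): fully absorbed by the deductible. Patient pays £299; OOP now £299. Insurer: £299 − £299 = £0.
Claim 2 (£13373): deductible takes £1701, £11672 remains; 20% of £11672 = £2334.40. Cost to patient: £4035.40. OOP to date £4334.40. Plan pays £13373 − £4035.40 = £9337.60.
Claim 3 (£10706): deductible met; 20% of £10706 = £2141.20. OOP would hit £6475.60 > £6300, so the cap limits the patient to £6300 − £4334.40 = £1965.60. Plan pays £10706 − £1965.60 = £8740.40.

£8740.40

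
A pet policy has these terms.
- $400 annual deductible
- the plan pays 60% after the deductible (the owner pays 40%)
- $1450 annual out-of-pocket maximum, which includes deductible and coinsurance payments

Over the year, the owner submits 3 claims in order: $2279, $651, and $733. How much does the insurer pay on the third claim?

$695

#1 ($2279): $400 finishes the deductible; $1879 goes to coinsurance; owner's 40% is $751.60. Owner pays $1151.60; OOP now $1151.60. Insurer: $2279 − $1151.60 = $1127.40.
#2 ($651): 40% coinsurance on $651 = $260.40. Cost to owner: $260.40. OOP to date $1412. Plan pays $651 − $260.40 = $390.60.
#3 ($733): 40% coinsurance on $733 = $293.20. OOP would hit $1705.20 > $1450, so the cap limits the owner to $1450 − $1412 = $38. Plan pays $733 − $38 = $695.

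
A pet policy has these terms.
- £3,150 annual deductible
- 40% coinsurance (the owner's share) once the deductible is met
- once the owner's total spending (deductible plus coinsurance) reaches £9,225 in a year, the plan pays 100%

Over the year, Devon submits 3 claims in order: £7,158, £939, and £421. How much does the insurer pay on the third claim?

#1 (£7,158): £3,150 finishes the deductible; £4,008 goes to coinsurance; coinsurance £4,008 × 40% = £1,603.20. Cost to owner: £4,753.20. OOP to date £4,753.20. Plan pays £7,158 − £4,753.20 = £2,404.80.
#2 (£939): 40% coinsurance on £939 = £375.60. Owner pays £375.60; OOP now £5,128.80. Insurer: £939 − £375.60 = £563.40.
#3 (£421): deductible met; 40% of £421 = £168.40. Owner pays £168.40; OOP now £5,297.20. Insurer: £421 − £168.40 = £252.60.

£252.60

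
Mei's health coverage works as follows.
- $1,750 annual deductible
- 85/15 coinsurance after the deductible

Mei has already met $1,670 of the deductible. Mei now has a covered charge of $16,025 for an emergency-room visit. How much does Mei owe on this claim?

$1,670 of the $1,750 deductible is already met, leaving $80.
The remaining $15,945 (= $16,025 − $80) moves to coinsurance.
Patient's 15% share of $15,945 is $2,391.75.
So the patient owes $80 + $2,391.75 = $2,471.75.

$2,471.75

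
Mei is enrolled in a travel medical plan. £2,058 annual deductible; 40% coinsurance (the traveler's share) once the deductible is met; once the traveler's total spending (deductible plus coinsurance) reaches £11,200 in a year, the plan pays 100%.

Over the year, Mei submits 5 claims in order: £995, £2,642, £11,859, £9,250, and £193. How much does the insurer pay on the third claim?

£7,115.40

#1 (£995): all of it applies to the deductible. Cost to traveler: £995. OOP to date £995. Insurer: £995 − £995 = £0.
#2 (£2,642): £1,063 finishes the deductible; £1,579 goes to coinsurance; coinsurance £1,579 × 40% = £631.60. Traveler owes £1,694.60 (running OOP £2,689.60). Plan pays £2,642 − £1,694.60 = £947.40.
#3 (£11,859): deductible already satisfied, so traveler's share is 40% × £11,859 = £4,743.60. Traveler pays £4,743.60; OOP now £7,433.20. Plan pays £11,859 − £4,743.60 = £7,115.40.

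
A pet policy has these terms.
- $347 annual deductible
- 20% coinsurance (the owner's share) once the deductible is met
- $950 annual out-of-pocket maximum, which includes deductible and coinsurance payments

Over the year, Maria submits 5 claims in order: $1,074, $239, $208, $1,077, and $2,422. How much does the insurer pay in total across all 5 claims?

Claim 1 ($1,074): $347 finishes the deductible; $727 goes to coinsurance; coinsurance $727 × 20% = $145.40. Owner owes $492.40 (running OOP $492.40). Plan pays $1,074 − $492.40 = $581.60.
Claim 2 ($239): deductible already satisfied, so owner's share is 20% × $239 = $47.80. Cost to owner: $47.80. OOP to date $540.20. Plan pays $239 − $47.80 = $191.20.
Claim 3 ($208): 20% coinsurance on $208 = $41.60. Owner owes $41.60 (running OOP $581.80). Plan pays $208 − $41.60 = $166.40.
Claim 4 ($1,077): deductible already satisfied, so owner's share is 20% × $1,077 = $215.40. Cost to owner: $215.40. OOP to date $797.20. Insurer: $1,077 − $215.40 = $861.60.
Claim 5 ($2,422): 20% coinsurance on $2,422 = $484.40. Adding that to $797.20 gives $1,281.60, past the $950 cap; owner pays only $950 − $797.20 = $152.80. Plan pays $2,422 − $152.80 = $2,269.20.
Insurer total: $581.60 + $191.20 + $166.40 + $861.60 + $2,269.20 = $4,070.

$4,070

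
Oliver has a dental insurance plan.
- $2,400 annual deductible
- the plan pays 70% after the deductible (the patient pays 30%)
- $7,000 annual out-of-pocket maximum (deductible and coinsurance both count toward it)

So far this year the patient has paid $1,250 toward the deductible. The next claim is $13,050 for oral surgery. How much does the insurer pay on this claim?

$8,330

$1,250 of the $2,400 deductible is already met, leaving $1,150.
That leaves $13,050 − $1,150 = $11,900 for coinsurance.
30% of $11,900 = $3,570 falls to the patient.
That puts the patient's cost at $1,150 + $3,570 = $4,720 before any cap.
Total out-of-pocket so far would be $1,250 + $4,720 = $5,970, below the $7,000 cap — no reduction.
Insurer pays the balance: $13,050 − $4,720 = $8,330.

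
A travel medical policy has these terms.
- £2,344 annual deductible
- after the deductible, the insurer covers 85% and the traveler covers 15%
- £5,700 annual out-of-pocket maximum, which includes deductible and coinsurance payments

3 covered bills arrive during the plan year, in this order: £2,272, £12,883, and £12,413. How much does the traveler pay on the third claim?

£1,434.35

Bill 1, £2,272: fully absorbed by the deductible. Traveler owes £2,272 (running OOP £2,272).
Bill 2, £12,883: £72 finishes the deductible; £12,811 goes to coinsurance; 15% of £12,811 = £1,921.65. Cost to traveler: £1,993.65. OOP to date £4,265.65.
Bill 3, £12,413: 15% coinsurance on £12,413 = £1,861.95. Adding that to £4,265.65 gives £6,127.60, past the £5,700 cap; traveler pays only £5,700 − £4,265.65 = £1,434.35.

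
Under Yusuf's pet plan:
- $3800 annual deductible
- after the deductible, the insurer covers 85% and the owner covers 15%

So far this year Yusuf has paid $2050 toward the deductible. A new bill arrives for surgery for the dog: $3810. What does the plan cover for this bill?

Deductible still to meet: $3800 − $2050 = $1750.
After the $1750 deductible portion, $3810 − $1750 = $2060 is subject to coinsurance.
15% of $2060 = $309 falls to the owner.
So the owner owes $1750 + $309 = $2059.
The plan picks up $3810 − $2059 = $1751.

$1751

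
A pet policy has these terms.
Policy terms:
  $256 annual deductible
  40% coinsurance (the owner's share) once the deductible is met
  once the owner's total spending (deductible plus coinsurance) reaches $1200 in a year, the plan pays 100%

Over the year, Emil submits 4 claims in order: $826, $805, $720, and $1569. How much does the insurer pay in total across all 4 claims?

Claim 1 — $826: $256 to deductible, leaving $570; 40% of $570 = $228. Owner owes $484 (running OOP $484). Insurer: $826 − $484 = $342.
Claim 2 — $805: deductible met; 40% of $805 = $322. Owner owes $322 (running OOP $806). Plan pays $805 − $322 = $483.
Claim 3 — $720: deductible already satisfied, so owner's share is 40% × $720 = $288. Owner pays $288; OOP now $1094. Insurer: $720 − $288 = $432.
Claim 4 — $1569: deductible met; 40% of $1569 = $627.60. Adding that to $1094 gives $1721.60, past the $1200 cap; owner pays only $1200 − $1094 = $106. Plan pays $1569 − $106 = $1463.
Insurer total: $342 + $483 + $432 + $1463 = $2720.

$2720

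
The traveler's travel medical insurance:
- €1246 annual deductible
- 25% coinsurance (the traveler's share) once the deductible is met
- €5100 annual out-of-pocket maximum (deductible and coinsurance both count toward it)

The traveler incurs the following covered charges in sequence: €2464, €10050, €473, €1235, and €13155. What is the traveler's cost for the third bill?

#1 (€2464): deductible takes €1246, €1218 remains; coinsurance €1218 × 25% = €304.50. Traveler owes €1550.50 (running OOP €1550.50).
#2 (€10050): deductible met; 25% of €10050 = €2512.50. Cost to traveler: €2512.50. OOP to date €4063.
#3 (€473): deductible met; 25% of €473 = €118.25. Traveler owes €118.25 (running OOP €4181.25).

€118.25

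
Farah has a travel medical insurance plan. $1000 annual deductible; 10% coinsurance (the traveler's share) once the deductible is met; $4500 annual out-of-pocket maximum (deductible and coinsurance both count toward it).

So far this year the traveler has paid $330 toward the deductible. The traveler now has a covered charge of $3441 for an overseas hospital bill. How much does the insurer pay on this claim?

Remaining deductible: $1000 − $330 = $670.
That leaves $3441 − $670 = $2771 for coinsurance.
Coinsurance: $2771 × 10% = $277.10.
Traveler responsibility before any cap: $670 + $277.10 = $947.10.
Cumulative spending $330 + $947.10 = $1277.10 stays under the $4500 maximum.
The insurer covers the remainder: $3441 − $947.10 = $2493.90.

$2493.90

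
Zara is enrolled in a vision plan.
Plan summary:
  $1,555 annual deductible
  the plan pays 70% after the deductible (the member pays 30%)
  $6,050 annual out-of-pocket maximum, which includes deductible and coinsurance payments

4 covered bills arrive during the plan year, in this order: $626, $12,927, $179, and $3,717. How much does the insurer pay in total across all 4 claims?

$11,399

#1 ($626): all of it applies to the deductible. Cost to member: $626. OOP to date $626. Insurer: $626 − $626 = $0.
#2 ($12,927): $929 to deductible, leaving $11,998; coinsurance $11,998 × 30% = $3,599.40. Cost to member: $4,528.40. OOP to date $5,154.40. Insurer: $12,927 − $4,528.40 = $8,398.60.
#3 ($179): 30% coinsurance on $179 = $53.70. Member pays $53.70; OOP now $5,208.10. Plan pays $179 − $53.70 = $125.30.
#4 ($3,717): deductible met; 30% of $3,717 = $1,115.10. OOP would hit $6,323.20 > $6,050, so the cap limits the member to $6,050 − $5,208.10 = $841.90. Insurer: $3,717 − $841.90 = $2,875.10.
Insurer total = bills − member's total = $17,449 − $6,050 = $11,399.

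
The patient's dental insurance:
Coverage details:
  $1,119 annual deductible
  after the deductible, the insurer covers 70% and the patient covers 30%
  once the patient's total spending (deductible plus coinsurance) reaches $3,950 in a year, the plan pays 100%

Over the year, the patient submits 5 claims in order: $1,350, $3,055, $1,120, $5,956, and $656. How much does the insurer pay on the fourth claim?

$4,446.80

#1 ($1,350): deductible takes $1,119, $231 remains; 30% of $231 = $69.30. Patient pays $1,188.30; OOP now $1,188.30. Plan pays $1,350 − $1,188.30 = $161.70.
#2 ($3,055): deductible met; 30% of $3,055 = $916.50. Patient pays $916.50; OOP now $2,104.80. Insurer: $3,055 − $916.50 = $2,138.50.
#3 ($1,120): 30% coinsurance on $1,120 = $336. Patient owes $336 (running OOP $2,440.80). Plan pays $1,120 − $336 = $784.
#4 ($5,956): 30% coinsurance on $5,956 = $1,786.80. That would push OOP to $4,227.60, over the $3,950 cap, so patient pays $3,950 − $2,440.80 = $1,509.20. Insurer: $5,956 − $1,509.20 = $4,446.80.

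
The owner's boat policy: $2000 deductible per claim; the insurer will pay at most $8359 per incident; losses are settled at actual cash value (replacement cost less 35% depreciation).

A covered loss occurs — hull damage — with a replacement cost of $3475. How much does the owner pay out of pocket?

At 35% depreciation, ACV = $3475 − $1216.25 = $2258.75.
Less the $2000 deductible: $2258.75 − $2000 = $258.75.
That's under the $8359 cap, so the insurer reimburses the full $258.75.
Owner's share is the uncovered remainder: $3475 − $258.75 = $3216.25.

$3216.25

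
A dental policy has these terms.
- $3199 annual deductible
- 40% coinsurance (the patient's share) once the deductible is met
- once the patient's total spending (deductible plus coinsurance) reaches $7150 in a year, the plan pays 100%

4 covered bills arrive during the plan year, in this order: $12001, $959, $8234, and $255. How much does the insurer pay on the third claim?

#1 ($12001): $3199 to deductible, leaving $8802; 40% of $8802 = $3520.80. Cost to patient: $6719.80. OOP to date $6719.80. Insurer: $12001 − $6719.80 = $5281.20.
#2 ($959): deductible met; 40% of $959 = $383.60. Cost to patient: $383.60. OOP to date $7103.40. Plan pays $959 − $383.60 = $575.40.
#3 ($8234): deductible already satisfied, so patient's share is 40% × $8234 = $3293.60. That would push OOP to $10397, over the $7150 cap, so patient pays $7150 − $7103.40 = $46.60. Insurer: $8234 − $46.60 = $8187.40.

$8187.40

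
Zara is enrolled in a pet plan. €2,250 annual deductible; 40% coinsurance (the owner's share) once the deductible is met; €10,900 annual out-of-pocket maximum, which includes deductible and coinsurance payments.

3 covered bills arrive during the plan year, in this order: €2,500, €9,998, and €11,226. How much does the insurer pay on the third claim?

Claim 1 — €2,500: €2,250 finishes the deductible; €250 goes to coinsurance; 40% of €250 = €100. Owner owes €2,350 (running OOP €2,350). Plan pays €2,500 − €2,350 = €150.
Claim 2 — €9,998: deductible met; 40% of €9,998 = €3,999.20. Owner owes €3,999.20 (running OOP €6,349.20). Plan pays €9,998 − €3,999.20 = €5,998.80.
Claim 3 — €11,226: deductible met; 40% of €11,226 = €4,490.40. Owner owes €4,490.40 (running OOP €10,839.60). Plan pays €11,226 − €4,490.40 = €6,735.60.

€6,735.60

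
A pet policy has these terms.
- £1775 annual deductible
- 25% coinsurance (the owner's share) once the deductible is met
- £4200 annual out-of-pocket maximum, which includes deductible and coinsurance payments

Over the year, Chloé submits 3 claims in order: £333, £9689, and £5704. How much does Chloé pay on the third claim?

#1 (£333): all of it applies to the deductible. Owner owes £333 (running OOP £333).
#2 (£9689): £1442 to deductible, leaving £8247; 25% of £8247 = £2061.75. Cost to owner: £3503.75. OOP to date £3836.75.
#3 (£5704): 25% coinsurance on £5704 = £1426. OOP would hit £5262.75 > £4200, so the cap limits the owner to £4200 − £3836.75 = £363.25.

£363.25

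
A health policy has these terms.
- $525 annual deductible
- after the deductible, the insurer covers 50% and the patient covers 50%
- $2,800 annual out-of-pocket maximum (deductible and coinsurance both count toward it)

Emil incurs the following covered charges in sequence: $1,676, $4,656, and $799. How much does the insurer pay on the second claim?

Bill 1, $1,676: $525 to deductible, leaving $1,151; coinsurance $1,151 × 50% = $575.50. Patient pays $1,100.50; OOP now $1,100.50. Plan pays $1,676 − $1,100.50 = $575.50.
Bill 2, $4,656: 50% coinsurance on $4,656 = $2,328. That would push OOP to $3,428.50, over the $2,800 cap, so patient pays $2,800 − $1,100.50 = $1,699.50. Insurer: $4,656 − $1,699.50 = $2,956.50.

$2,956.50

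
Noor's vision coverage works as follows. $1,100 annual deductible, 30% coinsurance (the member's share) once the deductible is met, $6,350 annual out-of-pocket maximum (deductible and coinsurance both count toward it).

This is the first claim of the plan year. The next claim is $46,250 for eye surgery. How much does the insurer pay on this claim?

Deductible not yet touched, so the first $1,100 of the bill goes to the deductible.
That leaves $46,250 − $1,100 = $45,150 for coinsurance.
30% of $45,150 = $13,545 falls to the member.
So the member owes $1,100 + $13,545 = $14,645 before any cap.
Adding $14,645 to the $0 already spent would give $14,645, which exceeds the $6,350 cap; the member pays just $6,350 − $0 = $6,350.
The insurer covers the remainder: $46,250 − $6,350 = $39,900.

$39,900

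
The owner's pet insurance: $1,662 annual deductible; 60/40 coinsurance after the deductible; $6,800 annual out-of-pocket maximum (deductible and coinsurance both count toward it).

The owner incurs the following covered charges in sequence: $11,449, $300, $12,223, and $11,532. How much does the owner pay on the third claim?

#1 ($11,449): deductible takes $1,662, $9,787 remains; 40% of $9,787 = $3,914.80. Owner owes $5,576.80 (running OOP $5,576.80).
#2 ($300): 40% coinsurance on $300 = $120. Owner owes $120 (running OOP $5,696.80).
#3 ($12,223): deductible already satisfied, so owner's share is 40% × $12,223 = $4,889.20. OOP would hit $10,586 > $6,800, so the cap limits the owner to $6,800 − $5,696.80 = $1,103.20.

$1,103.20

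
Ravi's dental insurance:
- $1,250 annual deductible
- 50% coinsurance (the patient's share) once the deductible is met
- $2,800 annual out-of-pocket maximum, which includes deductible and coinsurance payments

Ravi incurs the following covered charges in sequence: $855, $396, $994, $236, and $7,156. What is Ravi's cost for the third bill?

Bill 1, $855: fully absorbed by the deductible. Cost to patient: $855. OOP to date $855.
Bill 2, $396: $395 to deductible, leaving $1; patient's 50% is $0.50. Patient pays $395.50; OOP now $1,250.50.
Bill 3, $994: deductible met; 50% of $994 = $497. Patient owes $497 (running OOP $1,747.50).

$497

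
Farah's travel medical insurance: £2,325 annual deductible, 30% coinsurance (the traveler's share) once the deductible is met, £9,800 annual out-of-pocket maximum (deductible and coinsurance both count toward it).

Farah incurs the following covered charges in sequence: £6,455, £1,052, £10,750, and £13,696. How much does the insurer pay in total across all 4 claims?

Bill 1, £6,455: £2,325 finishes the deductible; £4,130 goes to coinsurance; traveler's 30% is £1,239. Traveler owes £3,564 (running OOP £3,564). Insurer: £6,455 − £3,564 = £2,891.
Bill 2, £1,052: deductible met; 30% of £1,052 = £315.60. Traveler owes £315.60 (running OOP £3,879.60). Plan pays £1,052 − £315.60 = £736.40.
Bill 3, £10,750: deductible met; 30% of £10,750 = £3,225. Traveler owes £3,225 (running OOP £7,104.60). Insurer: £10,750 − £3,225 = £7,525.
Bill 4, £13,696: 30% coinsurance on £13,696 = £4,108.80. Adding that to £7,104.60 gives £11,213.40, past the £9,800 cap; traveler pays only £9,800 − £7,104.60 = £2,695.40. Plan pays £13,696 − £2,695.40 = £11,000.60.
Insurer total = bills − traveler's total = £31,953 − £9,800 = £22,153.

£22,153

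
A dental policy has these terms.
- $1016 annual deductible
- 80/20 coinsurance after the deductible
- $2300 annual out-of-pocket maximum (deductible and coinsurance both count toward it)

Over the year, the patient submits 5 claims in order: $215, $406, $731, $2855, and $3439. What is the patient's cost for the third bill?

Claim 1 — $215: entire amount goes to the deductible. Cost to patient: $215. OOP to date $215.
Claim 2 — $406: fully absorbed by the deductible. Patient owes $406 (running OOP $621).
Claim 3 — $731: deductible takes $395, $336 remains; coinsurance $336 × 20% = $67.20. Patient pays $462.20; OOP now $1083.20.

$462.20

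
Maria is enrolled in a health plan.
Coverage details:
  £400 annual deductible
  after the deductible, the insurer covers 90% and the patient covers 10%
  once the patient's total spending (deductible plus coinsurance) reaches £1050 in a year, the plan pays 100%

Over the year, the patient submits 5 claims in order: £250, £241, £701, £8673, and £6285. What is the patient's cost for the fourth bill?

£570.80

#1 (£250): fully absorbed by the deductible. Cost to patient: £250. OOP to date £250.
#2 (£241): £150 finishes the deductible; £91 goes to coinsurance; coinsurance £91 × 10% = £9.10. Patient pays £159.10; OOP now £409.10.
#3 (£701): deductible already satisfied, so patient's share is 10% × £701 = £70.10. Patient pays £70.10; OOP now £479.20.
#4 (£8673): deductible already satisfied, so patient's share is 10% × £8673 = £867.30. Adding that to £479.20 gives £1346.50, past the £1050 cap; patient pays only £1050 − £479.20 = £570.80.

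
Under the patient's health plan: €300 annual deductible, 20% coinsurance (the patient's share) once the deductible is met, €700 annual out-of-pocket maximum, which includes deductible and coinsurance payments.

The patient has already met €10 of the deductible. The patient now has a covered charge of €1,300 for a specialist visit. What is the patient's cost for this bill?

Remaining deductible: €300 − €10 = €290.
That leaves €1,300 − €290 = €1,010 for coinsurance.
Patient's 20% share of €1,010 is €202.
So the patient owes €290 + €202 = €492 before any cap.
Total out-of-pocket so far would be €10 + €492 = €502, below the €700 cap — no reduction.

€492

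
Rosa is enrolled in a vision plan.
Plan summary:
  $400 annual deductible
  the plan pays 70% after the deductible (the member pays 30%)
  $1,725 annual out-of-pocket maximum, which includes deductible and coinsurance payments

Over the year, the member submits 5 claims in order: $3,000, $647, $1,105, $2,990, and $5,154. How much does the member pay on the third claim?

$331.50

Bill 1, $3,000: $400 finishes the deductible; $2,600 goes to coinsurance; 30% of $2,600 = $780. Cost to member: $1,180. OOP to date $1,180.
Bill 2, $647: 30% coinsurance on $647 = $194.10. Member pays $194.10; OOP now $1,374.10.
Bill 3, $1,105: deductible already satisfied, so member's share is 30% × $1,105 = $331.50. Cost to member: $331.50. OOP to date $1,705.60.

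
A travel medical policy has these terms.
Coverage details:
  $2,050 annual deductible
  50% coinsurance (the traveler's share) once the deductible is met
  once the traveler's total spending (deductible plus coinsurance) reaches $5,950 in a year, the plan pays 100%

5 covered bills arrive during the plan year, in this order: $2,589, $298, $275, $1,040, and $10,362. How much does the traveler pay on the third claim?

$137.50

Claim 1 ($2,589): deductible takes $2,050, $539 remains; coinsurance $539 × 50% = $269.50. Traveler owes $2,319.50 (running OOP $2,319.50).
Claim 2 ($298): 50% coinsurance on $298 = $149. Cost to traveler: $149. OOP to date $2,468.50.
Claim 3 ($275): deductible already satisfied, so traveler's share is 50% × $275 = $137.50. Traveler pays $137.50; OOP now $2,606.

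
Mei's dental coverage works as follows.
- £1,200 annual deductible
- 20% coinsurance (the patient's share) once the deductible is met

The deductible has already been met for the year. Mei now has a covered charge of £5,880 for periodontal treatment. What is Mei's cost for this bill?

£1,176

With the deductible met, the entire £5,880 is subject to coinsurance.
20% of £5,880 = £1,176 falls to the patient.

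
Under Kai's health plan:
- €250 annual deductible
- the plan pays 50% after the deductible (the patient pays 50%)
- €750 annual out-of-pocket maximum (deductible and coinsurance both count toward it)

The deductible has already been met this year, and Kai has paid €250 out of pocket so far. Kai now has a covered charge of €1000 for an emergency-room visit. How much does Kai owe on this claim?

With the deductible met, the entire €1000 is subject to coinsurance.
50% of €1000 = €500 falls to the patient.
Total out-of-pocket so far would be €250 + €500 = €750, below the €750 cap — no reduction.

€500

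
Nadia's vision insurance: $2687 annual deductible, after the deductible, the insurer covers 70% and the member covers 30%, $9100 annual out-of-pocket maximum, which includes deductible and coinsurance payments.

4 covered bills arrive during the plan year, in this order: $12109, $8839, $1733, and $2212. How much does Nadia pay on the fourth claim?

$414.80

Bill 1, $12109: $2687 finishes the deductible; $9422 goes to coinsurance; 30% of $9422 = $2826.60. Member pays $5513.60; OOP now $5513.60.
Bill 2, $8839: 30% coinsurance on $8839 = $2651.70. Cost to member: $2651.70. OOP to date $8165.30.
Bill 3, $1733: deductible already satisfied, so member's share is 30% × $1733 = $519.90. Member owes $519.90 (running OOP $8685.20).
Bill 4, $2212: deductible met; 30% of $2212 = $663.60. OOP would hit $9348.80 > $9100, so the cap limits the member to $9100 − $8685.20 = $414.80.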